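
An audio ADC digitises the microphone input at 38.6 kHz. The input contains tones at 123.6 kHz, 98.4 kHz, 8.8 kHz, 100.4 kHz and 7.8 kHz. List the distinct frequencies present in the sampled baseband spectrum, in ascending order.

7.8 kHz, 8.8 kHz, 15.4 kHz, 17.4 kHz

fs/2 = 19.3 kHz.
123.6 kHz mod fs = 7.8 kHz.
7.8 kHz ≤ fs/2 = 19.3 kHz, appears at 7.8 kHz.
98.4 kHz mod fs = 21.2 kHz.
21.2 kHz > fs/2 = 19.3 kHz, folds to fs − 21.2 kHz = 17.4 kHz.
8.8 kHz ≤ fs/2 = 19.3 kHz, passes unchanged.
100.4 kHz mod fs = 23.2 kHz.
23.2 kHz > fs/2 = 19.3 kHz, folds to fs − 23.2 kHz = 15.4 kHz.
7.8 kHz ≤ fs/2 = 19.3 kHz, passes unchanged.
Distinct values: {7.8 kHz, 8.8 kHz, 15.4 kHz, 17.4 kHz}.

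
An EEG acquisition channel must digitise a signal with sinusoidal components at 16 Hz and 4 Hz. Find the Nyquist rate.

Highest-frequency component: 16 Hz.
Nyquist rate = 2 × 16 Hz = 32 Hz.

32 Hz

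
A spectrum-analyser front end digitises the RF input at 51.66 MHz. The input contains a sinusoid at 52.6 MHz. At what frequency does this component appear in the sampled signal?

52.6 MHz mod fs = 0.94 MHz.
0.94 MHz ≤ fs/2 = 25.83 MHz, appears at 0.94 MHz.

0.94 MHz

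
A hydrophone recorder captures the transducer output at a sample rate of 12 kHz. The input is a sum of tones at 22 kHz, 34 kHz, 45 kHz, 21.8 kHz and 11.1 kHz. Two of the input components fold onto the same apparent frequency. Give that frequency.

fs/2 = 6 kHz.
22 kHz mod fs = 10 kHz.
10 kHz > fs/2 = 6 kHz, folds to fs − 10 kHz = 2 kHz.
34 kHz mod fs = 10 kHz.
10 kHz > fs/2 = 6 kHz, folds to fs − 10 kHz = 2 kHz.
45 kHz mod fs = 9 kHz.
9 kHz > fs/2 = 6 kHz, folds to fs − 9 kHz = 3 kHz.
21.8 kHz mod fs = 9.8 kHz.
9.8 kHz > fs/2 = 6 kHz, folds to fs − 9.8 kHz = 2.2 kHz.
11.1 kHz > fs/2 = 6 kHz, folds to fs − 11.1 kHz = 0.9 kHz.
22 kHz and 34 kHz both map to 2 kHz.

2 kHz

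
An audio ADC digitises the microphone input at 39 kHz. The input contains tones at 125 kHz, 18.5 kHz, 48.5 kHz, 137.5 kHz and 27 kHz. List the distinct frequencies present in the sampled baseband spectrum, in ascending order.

fs/2 = 19.5 kHz.
125 kHz mod fs = 8 kHz.
8 kHz ≤ fs/2 = 19.5 kHz, appears at 8 kHz.
18.5 kHz ≤ fs/2 = 19.5 kHz, passes unchanged.
48.5 kHz mod fs = 9.5 kHz.
9.5 kHz ≤ fs/2 = 19.5 kHz, appears at 9.5 kHz.
137.5 kHz mod fs = 20.5 kHz.
20.5 kHz > fs/2 = 19.5 kHz, folds to fs − 20.5 kHz = 18.5 kHz.
27 kHz > fs/2 = 19.5 kHz, folds to fs − 27 kHz = 12 kHz.
Distinct values: {8 kHz, 9.5 kHz, 12 kHz, 18.5 kHz}.

8 kHz, 9.5 kHz, 12 kHz, 18.5 kHz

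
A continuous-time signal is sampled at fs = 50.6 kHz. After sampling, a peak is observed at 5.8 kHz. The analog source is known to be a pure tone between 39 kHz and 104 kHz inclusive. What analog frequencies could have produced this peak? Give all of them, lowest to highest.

44.8 kHz, 56.4 kHz, 95.4 kHz

Frequencies that alias to 5.8 kHz are k·fs ± 5.8 kHz for integer k ≥ 0.
k=0: 5.8 kHz.
k=1: 44.8 kHz, 56.4 kHz.
k=2: 95.4 kHz, 107 kHz.
k=3: 146 kHz, 157.6 kHz.
Within [39 kHz, 104 kHz]: 44.8 kHz, 56.4 kHz, 95.4 kHz.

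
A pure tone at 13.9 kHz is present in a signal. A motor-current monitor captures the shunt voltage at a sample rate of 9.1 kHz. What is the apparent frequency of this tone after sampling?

4.3 kHz

13.9 kHz mod fs = 4.8 kHz.
4.8 kHz > fs/2 = 4.55 kHz, folds to fs − 4.8 kHz = 4.3 kHz.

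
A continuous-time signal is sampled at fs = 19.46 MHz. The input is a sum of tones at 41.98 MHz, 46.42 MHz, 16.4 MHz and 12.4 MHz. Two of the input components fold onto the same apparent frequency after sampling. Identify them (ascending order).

16.4 MHz, 41.98 MHz

fs/2 = 9.73 MHz.
41.98 MHz mod fs = 3.06 MHz.
3.06 MHz ≤ fs/2 = 9.73 MHz, appears at 3.06 MHz.
46.42 MHz mod fs = 7.5 MHz.
7.5 MHz ≤ fs/2 = 9.73 MHz, appears at 7.5 MHz.
16.4 MHz > fs/2 = 9.73 MHz, folds to fs − 16.4 MHz = 3.06 MHz.
12.4 MHz > fs/2 = 9.73 MHz, folds to fs − 12.4 MHz = 7.06 MHz.
16.4 MHz and 41.98 MHz both map to 3.06 MHz.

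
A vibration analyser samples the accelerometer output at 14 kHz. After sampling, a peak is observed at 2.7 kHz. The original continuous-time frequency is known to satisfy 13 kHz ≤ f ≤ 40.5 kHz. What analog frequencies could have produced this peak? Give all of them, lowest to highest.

16.7 kHz, 25.3 kHz, 30.7 kHz, 39.3 kHz

Frequencies that alias to 2.7 kHz are k·fs ± 2.7 kHz for integer k ≥ 0.
k=0: 2.7 kHz.
k=1: 11.3 kHz, 16.7 kHz.
k=2: 25.3 kHz, 30.7 kHz.
k=3: 39.3 kHz, 44.7 kHz.
k=4: 53.3 kHz, 58.7 kHz.
Within [13 kHz, 40.5 kHz]: 16.7 kHz, 25.3 kHz, 30.7 kHz, 39.3 kHz.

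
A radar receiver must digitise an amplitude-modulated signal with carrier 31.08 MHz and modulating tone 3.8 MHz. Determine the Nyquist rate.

69.76 MHz

AM sidebands sit at fc ± fm = 27.28 MHz and 34.88 MHz.
Highest-frequency component: 34.88 MHz.
Nyquist rate = 2 × 34.88 MHz = 69.76 MHz.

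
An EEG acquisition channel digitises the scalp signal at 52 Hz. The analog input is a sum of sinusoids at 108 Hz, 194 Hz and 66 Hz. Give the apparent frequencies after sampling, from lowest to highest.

4 Hz, 14 Hz

fs/2 = 26 Hz.
108 Hz mod fs = 4 Hz.
4 Hz ≤ fs/2 = 26 Hz, appears at 4 Hz.
194 Hz mod fs = 38 Hz.
38 Hz > fs/2 = 26 Hz, folds to fs − 38 Hz = 14 Hz.
66 Hz mod fs = 14 Hz.
14 Hz ≤ fs/2 = 26 Hz, appears at 14 Hz.
Distinct values: {4 Hz, 14 Hz}.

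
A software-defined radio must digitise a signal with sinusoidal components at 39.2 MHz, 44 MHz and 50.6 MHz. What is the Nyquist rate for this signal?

Highest-frequency component: 50.6 MHz.
Nyquist rate = 2 × 50.6 MHz = 101.2 MHz.

101.2 MHz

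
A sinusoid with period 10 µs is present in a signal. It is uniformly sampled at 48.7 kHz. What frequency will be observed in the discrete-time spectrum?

2.6 kHz

T = 10 µs → f = 1/T = 100 kHz.
100 kHz mod fs = 2.6 kHz.
2.6 kHz ≤ fs/2 = 24.35 kHz, appears at 2.6 kHz.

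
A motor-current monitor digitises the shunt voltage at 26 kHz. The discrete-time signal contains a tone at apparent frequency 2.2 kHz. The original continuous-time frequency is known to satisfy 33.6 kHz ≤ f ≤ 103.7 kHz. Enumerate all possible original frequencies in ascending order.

49.8 kHz, 54.2 kHz, 75.8 kHz, 80.2 kHz, 101.8 kHz

Frequencies that alias to 2.2 kHz are k·fs ± 2.2 kHz for integer k ≥ 0.
k=0: 2.2 kHz.
k=1: 23.8 kHz, 28.2 kHz.
k=2: 49.8 kHz, 54.2 kHz.
k=3: 75.8 kHz, 80.2 kHz.
k=4: 101.8 kHz, 106.2 kHz.
k=5: 127.8 kHz, 132.2 kHz.
Within [33.6 kHz, 103.7 kHz]: 49.8 kHz, 54.2 kHz, 75.8 kHz, 80.2 kHz, 101.8 kHz.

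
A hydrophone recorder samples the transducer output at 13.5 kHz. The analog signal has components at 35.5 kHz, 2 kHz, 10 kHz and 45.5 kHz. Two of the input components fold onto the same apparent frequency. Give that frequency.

fs/2 = 6.75 kHz.
35.5 kHz mod fs = 8.5 kHz.
8.5 kHz > fs/2 = 6.75 kHz, folds to fs − 8.5 kHz = 5 kHz.
2 kHz ≤ fs/2 = 6.75 kHz, passes unchanged.
10 kHz > fs/2 = 6.75 kHz, folds to fs − 10 kHz = 3.5 kHz.
45.5 kHz mod fs = 5 kHz.
5 kHz ≤ fs/2 = 6.75 kHz, appears at 5 kHz.
35.5 kHz and 45.5 kHz both map to 5 kHz.

5 kHz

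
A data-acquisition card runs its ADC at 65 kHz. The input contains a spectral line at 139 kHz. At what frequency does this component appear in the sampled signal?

139 kHz mod fs = 9 kHz.
9 kHz ≤ fs/2 = 32.5 kHz, appears at 9 kHz.

9 kHz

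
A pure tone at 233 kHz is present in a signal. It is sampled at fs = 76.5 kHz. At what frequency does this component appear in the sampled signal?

233 kHz mod fs = 3.5 kHz.
3.5 kHz ≤ fs/2 = 38.25 kHz, appears at 3.5 kHz.

3.5 kHz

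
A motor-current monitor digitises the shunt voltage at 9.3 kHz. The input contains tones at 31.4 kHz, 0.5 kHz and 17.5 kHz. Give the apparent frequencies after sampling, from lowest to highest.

fs/2 = 4.65 kHz.
31.4 kHz mod fs = 3.5 kHz.
3.5 kHz ≤ fs/2 = 4.65 kHz, appears at 3.5 kHz.
0.5 kHz ≤ fs/2 = 4.65 kHz, passes unchanged.
17.5 kHz mod fs = 8.2 kHz.
8.2 kHz > fs/2 = 4.65 kHz, folds to fs − 8.2 kHz = 1.1 kHz.
Distinct values: {0.5 kHz, 1.1 kHz, 3.5 kHz}.

0.5 kHz, 1.1 kHz, 3.5 kHz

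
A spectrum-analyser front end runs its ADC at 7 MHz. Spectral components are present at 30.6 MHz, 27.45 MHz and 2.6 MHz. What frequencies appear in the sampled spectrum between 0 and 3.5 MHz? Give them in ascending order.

0.55 MHz, 2.6 MHz

fs/2 = 3.5 MHz.
30.6 MHz mod fs = 2.6 MHz.
2.6 MHz ≤ fs/2 = 3.5 MHz, appears at 2.6 MHz.
27.45 MHz mod fs = 6.45 MHz.
6.45 MHz > fs/2 = 3.5 MHz, folds to fs − 6.45 MHz = 0.55 MHz.
2.6 MHz ≤ fs/2 = 3.5 MHz, passes unchanged.
Distinct values: {0.55 MHz, 2.6 MHz}.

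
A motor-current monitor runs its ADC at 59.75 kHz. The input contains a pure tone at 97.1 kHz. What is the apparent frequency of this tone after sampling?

97.1 kHz mod fs = 37.35 kHz.
37.35 kHz > fs/2 = 29.875 kHz, folds to fs − 37.35 kHz = 22.4 kHz.

22.4 kHz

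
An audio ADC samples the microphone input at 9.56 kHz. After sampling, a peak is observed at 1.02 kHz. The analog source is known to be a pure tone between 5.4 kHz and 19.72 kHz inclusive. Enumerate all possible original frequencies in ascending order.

8.54 kHz, 10.58 kHz, 18.1 kHz

Frequencies that alias to 1.02 kHz are k·fs ± 1.02 kHz for integer k ≥ 0.
k=0: 1.02 kHz.
k=1: 8.54 kHz, 10.58 kHz.
k=2: 18.1 kHz, 20.14 kHz.
k=3: 27.66 kHz, 29.7 kHz.
Within [5.4 kHz, 19.72 kHz]: 8.54 kHz, 10.58 kHz, 18.1 kHz.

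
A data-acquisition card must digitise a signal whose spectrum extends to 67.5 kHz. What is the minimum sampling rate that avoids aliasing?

Nyquist rate = 2 × 67.5 kHz = 135 kHz.

135 kHz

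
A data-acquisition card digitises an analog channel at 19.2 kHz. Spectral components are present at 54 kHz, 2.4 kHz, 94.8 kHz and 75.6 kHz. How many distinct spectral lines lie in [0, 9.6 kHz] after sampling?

3

fs/2 = 9.6 kHz.
54 kHz mod fs = 15.6 kHz.
15.6 kHz > fs/2 = 9.6 kHz, folds to fs − 15.6 kHz = 3.6 kHz.
2.4 kHz ≤ fs/2 = 9.6 kHz, passes unchanged.
94.8 kHz mod fs = 18 kHz.
18 kHz > fs/2 = 9.6 kHz, folds to fs − 18 kHz = 1.2 kHz.
75.6 kHz mod fs = 18 kHz.
18 kHz > fs/2 = 9.6 kHz, folds to fs − 18 kHz = 1.2 kHz.
Distinct values: {1.2 kHz, 2.4 kHz, 3.6 kHz} → 3.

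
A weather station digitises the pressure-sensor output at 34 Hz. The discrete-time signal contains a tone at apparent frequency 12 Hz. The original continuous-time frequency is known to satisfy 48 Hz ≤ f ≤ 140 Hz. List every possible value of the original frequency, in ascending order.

Frequencies that alias to 12 Hz are k·fs ± 12 Hz for integer k ≥ 0.
k=0: 12 Hz.
k=1: 22 Hz, 46 Hz.
k=2: 56 Hz, 80 Hz.
k=3: 90 Hz, 114 Hz.
k=4: 124 Hz, 148 Hz.
k=5: 158 Hz, 182 Hz.
Within [48 Hz, 140 Hz]: 56 Hz, 80 Hz, 90 Hz, 114 Hz, 124 Hz.

56 Hz, 80 Hz, 90 Hz, 114 Hz, 124 Hz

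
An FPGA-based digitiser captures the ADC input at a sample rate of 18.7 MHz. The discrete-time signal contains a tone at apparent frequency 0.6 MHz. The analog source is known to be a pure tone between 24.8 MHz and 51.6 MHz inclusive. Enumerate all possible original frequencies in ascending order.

Frequencies that alias to 0.6 MHz are k·fs ± 0.6 MHz for integer k ≥ 0.
k=0: 0.6 MHz.
k=1: 18.1 MHz, 19.3 MHz.
k=2: 36.8 MHz, 38 MHz.
k=3: 55.5 MHz, 56.7 MHz.
Within [24.8 MHz, 51.6 MHz]: 36.8 MHz, 38 MHz.

36.8 MHz, 38 MHz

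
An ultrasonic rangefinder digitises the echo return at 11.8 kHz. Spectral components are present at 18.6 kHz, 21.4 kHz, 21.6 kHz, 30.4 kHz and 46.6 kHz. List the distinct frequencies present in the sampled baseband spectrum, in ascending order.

fs/2 = 5.9 kHz.
18.6 kHz mod fs = 6.8 kHz.
6.8 kHz > fs/2 = 5.9 kHz, folds to fs − 6.8 kHz = 5 kHz.
21.4 kHz mod fs = 9.6 kHz.
9.6 kHz > fs/2 = 5.9 kHz, folds to fs − 9.6 kHz = 2.2 kHz.
21.6 kHz mod fs = 9.8 kHz.
9.8 kHz > fs/2 = 5.9 kHz, folds to fs − 9.8 kHz = 2 kHz.
30.4 kHz mod fs = 6.8 kHz.
6.8 kHz > fs/2 = 5.9 kHz, folds to fs − 6.8 kHz = 5 kHz.
46.6 kHz mod fs = 11.2 kHz.
11.2 kHz > fs/2 = 5.9 kHz, folds to fs − 11.2 kHz = 0.6 kHz.
Distinct values: {0.6 kHz, 2 kHz, 2.2 kHz, 5 kHz}.

0.6 kHz, 2 kHz, 2.2 kHz, 5 kHz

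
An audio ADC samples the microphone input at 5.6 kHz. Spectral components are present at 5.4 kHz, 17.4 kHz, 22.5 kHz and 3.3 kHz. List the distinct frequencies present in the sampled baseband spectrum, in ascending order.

fs/2 = 2.8 kHz.
5.4 kHz > fs/2 = 2.8 kHz, folds to fs − 5.4 kHz = 0.2 kHz.
17.4 kHz mod fs = 0.6 kHz.
0.6 kHz ≤ fs/2 = 2.8 kHz, appears at 0.6 kHz.
22.5 kHz mod fs = 0.1 kHz.
0.1 kHz ≤ fs/2 = 2.8 kHz, appears at 0.1 kHz.
3.3 kHz > fs/2 = 2.8 kHz, folds to fs − 3.3 kHz = 2.3 kHz.
Distinct values: {0.1 kHz, 0.2 kHz, 0.6 kHz, 2.3 kHz}.

0.1 kHz, 0.2 kHz, 0.6 kHz, 2.3 kHz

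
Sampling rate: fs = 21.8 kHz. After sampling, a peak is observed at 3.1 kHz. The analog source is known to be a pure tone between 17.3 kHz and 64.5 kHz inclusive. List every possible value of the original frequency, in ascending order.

Frequencies that alias to 3.1 kHz are k·fs ± 3.1 kHz for integer k ≥ 0.
k=0: 3.1 kHz.
k=1: 18.7 kHz, 24.9 kHz.
k=2: 40.5 kHz, 46.7 kHz.
k=3: 62.3 kHz, 68.5 kHz.
k=4: 84.1 kHz, 90.3 kHz.
Within [17.3 kHz, 64.5 kHz]: 18.7 kHz, 24.9 kHz, 40.5 kHz, 46.7 kHz, 62.3 kHz.

18.7 kHz, 24.9 kHz, 40.5 kHz, 46.7 kHz, 62.3 kHz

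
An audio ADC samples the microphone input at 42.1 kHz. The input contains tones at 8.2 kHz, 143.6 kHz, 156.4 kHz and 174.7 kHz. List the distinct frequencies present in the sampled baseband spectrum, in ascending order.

fs/2 = 21.05 kHz.
8.2 kHz ≤ fs/2 = 21.05 kHz, passes unchanged.
143.6 kHz mod fs = 17.3 kHz.
17.3 kHz ≤ fs/2 = 21.05 kHz, appears at 17.3 kHz.
156.4 kHz mod fs = 30.1 kHz.
30.1 kHz > fs/2 = 21.05 kHz, folds to fs − 30.1 kHz = 12 kHz.
174.7 kHz mod fs = 6.3 kHz.
6.3 kHz ≤ fs/2 = 21.05 kHz, appears at 6.3 kHz.
Distinct values: {6.3 kHz, 8.2 kHz, 12 kHz, 17.3 kHz}.

6.3 kHz, 8.2 kHz, 12 kHz, 17.3 kHz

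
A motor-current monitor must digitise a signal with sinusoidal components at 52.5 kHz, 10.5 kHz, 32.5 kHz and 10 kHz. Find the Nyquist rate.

Highest-frequency component: 52.5 kHz.
Nyquist rate = 2 × 52.5 kHz = 105 kHz.

105 kHz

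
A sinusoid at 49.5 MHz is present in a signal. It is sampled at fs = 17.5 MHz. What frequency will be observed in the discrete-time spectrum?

3 MHz

49.5 MHz mod fs = 14.5 MHz.
14.5 MHz > fs/2 = 8.75 MHz, folds to fs − 14.5 MHz = 3 MHz.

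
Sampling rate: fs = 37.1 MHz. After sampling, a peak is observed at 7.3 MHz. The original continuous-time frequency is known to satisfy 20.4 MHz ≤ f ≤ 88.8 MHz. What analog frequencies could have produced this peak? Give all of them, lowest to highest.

29.8 MHz, 44.4 MHz, 66.9 MHz, 81.5 MHz

Frequencies that alias to 7.3 MHz are k·fs ± 7.3 MHz for integer k ≥ 0.
k=0: 7.3 MHz.
k=1: 29.8 MHz, 44.4 MHz.
k=2: 66.9 MHz, 81.5 MHz.
k=3: 104 MHz, 118.6 MHz.
Within [20.4 MHz, 88.8 MHz]: 29.8 MHz, 44.4 MHz, 66.9 MHz, 81.5 MHz.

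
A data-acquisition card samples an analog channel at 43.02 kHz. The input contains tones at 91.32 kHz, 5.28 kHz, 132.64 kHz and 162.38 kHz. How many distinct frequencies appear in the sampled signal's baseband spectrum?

fs/2 = 21.51 kHz.
91.32 kHz mod fs = 5.28 kHz.
5.28 kHz ≤ fs/2 = 21.51 kHz, appears at 5.28 kHz.
5.28 kHz ≤ fs/2 = 21.51 kHz, passes unchanged.
132.64 kHz mod fs = 3.58 kHz.
3.58 kHz ≤ fs/2 = 21.51 kHz, appears at 3.58 kHz.
162.38 kHz mod fs = 33.32 kHz.
33.32 kHz > fs/2 = 21.51 kHz, folds to fs − 33.32 kHz = 9.7 kHz.
Distinct values: {3.58 kHz, 5.28 kHz, 9.7 kHz} → 3.

3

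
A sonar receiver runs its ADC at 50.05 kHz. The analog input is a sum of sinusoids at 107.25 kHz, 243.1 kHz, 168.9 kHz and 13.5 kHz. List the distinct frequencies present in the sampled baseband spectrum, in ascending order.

7.15 kHz, 13.5 kHz, 18.75 kHz

fs/2 = 25.025 kHz.
107.25 kHz mod fs = 7.15 kHz.
7.15 kHz ≤ fs/2 = 25.025 kHz, appears at 7.15 kHz.
243.1 kHz mod fs = 42.9 kHz.
42.9 kHz > fs/2 = 25.025 kHz, folds to fs − 42.9 kHz = 7.15 kHz.
168.9 kHz mod fs = 18.75 kHz.
18.75 kHz ≤ fs/2 = 25.025 kHz, appears at 18.75 kHz.
13.5 kHz ≤ fs/2 = 25.025 kHz, passes unchanged.
Distinct values: {7.15 kHz, 13.5 kHz, 18.75 kHz}.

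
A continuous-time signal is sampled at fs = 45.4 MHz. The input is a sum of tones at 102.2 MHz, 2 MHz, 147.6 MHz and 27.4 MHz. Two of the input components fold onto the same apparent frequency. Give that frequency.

11.4 MHz

fs/2 = 22.7 MHz.
102.2 MHz mod fs = 11.4 MHz.
11.4 MHz ≤ fs/2 = 22.7 MHz, appears at 11.4 MHz.
2 MHz ≤ fs/2 = 22.7 MHz, passes unchanged.
147.6 MHz mod fs = 11.4 MHz.
11.4 MHz ≤ fs/2 = 22.7 MHz, appears at 11.4 MHz.
27.4 MHz > fs/2 = 22.7 MHz, folds to fs − 27.4 MHz = 18 MHz.
102.2 MHz and 147.6 MHz both map to 11.4 MHz.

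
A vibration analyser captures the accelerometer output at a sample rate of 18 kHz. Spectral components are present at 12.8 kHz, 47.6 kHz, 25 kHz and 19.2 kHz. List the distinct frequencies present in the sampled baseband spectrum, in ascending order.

1.2 kHz, 5.2 kHz, 6.4 kHz, 7 kHz

fs/2 = 9 kHz.
12.8 kHz > fs/2 = 9 kHz, folds to fs − 12.8 kHz = 5.2 kHz.
47.6 kHz mod fs = 11.6 kHz.
11.6 kHz > fs/2 = 9 kHz, folds to fs − 11.6 kHz = 6.4 kHz.
25 kHz mod fs = 7 kHz.
7 kHz ≤ fs/2 = 9 kHz, appears at 7 kHz.
19.2 kHz mod fs = 1.2 kHz.
1.2 kHz ≤ fs/2 = 9 kHz, appears at 1.2 kHz.
Distinct values: {1.2 kHz, 5.2 kHz, 6.4 kHz, 7 kHz}.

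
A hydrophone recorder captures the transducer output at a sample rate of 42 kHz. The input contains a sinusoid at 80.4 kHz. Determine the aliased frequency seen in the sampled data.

80.4 kHz mod fs = 38.4 kHz.
38.4 kHz > fs/2 = 21 kHz, folds to fs − 38.4 kHz = 3.6 kHz.

3.6 kHz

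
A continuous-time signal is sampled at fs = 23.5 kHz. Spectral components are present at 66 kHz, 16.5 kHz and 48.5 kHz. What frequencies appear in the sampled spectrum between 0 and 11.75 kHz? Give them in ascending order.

1.5 kHz, 4.5 kHz, 7 kHz

fs/2 = 11.75 kHz.
66 kHz mod fs = 19 kHz.
19 kHz > fs/2 = 11.75 kHz, folds to fs − 19 kHz = 4.5 kHz.
16.5 kHz > fs/2 = 11.75 kHz, folds to fs − 16.5 kHz = 7 kHz.
48.5 kHz mod fs = 1.5 kHz.
1.5 kHz ≤ fs/2 = 11.75 kHz, appears at 1.5 kHz.
Distinct values: {1.5 kHz, 4.5 kHz, 7 kHz}.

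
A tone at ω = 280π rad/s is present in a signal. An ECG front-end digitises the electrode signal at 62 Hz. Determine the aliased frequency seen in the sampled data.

16 Hz

ω = 280π rad/s → f = ω/(2π) = 140 Hz.
140 Hz mod fs = 16 Hz.
16 Hz ≤ fs/2 = 31 Hz, appears at 16 Hz.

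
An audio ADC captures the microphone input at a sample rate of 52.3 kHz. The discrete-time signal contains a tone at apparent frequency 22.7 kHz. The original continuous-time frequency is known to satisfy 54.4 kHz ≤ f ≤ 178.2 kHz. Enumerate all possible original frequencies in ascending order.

Frequencies that alias to 22.7 kHz are k·fs ± 22.7 kHz for integer k ≥ 0.
k=0: 22.7 kHz.
k=1: 29.6 kHz, 75 kHz.
k=2: 81.9 kHz, 127.3 kHz.
k=3: 134.2 kHz, 179.6 kHz.
k=4: 186.5 kHz, 231.9 kHz.
Within [54.4 kHz, 178.2 kHz]: 75 kHz, 81.9 kHz, 127.3 kHz, 134.2 kHz.

75 kHz, 81.9 kHz, 127.3 kHz, 134.2 kHz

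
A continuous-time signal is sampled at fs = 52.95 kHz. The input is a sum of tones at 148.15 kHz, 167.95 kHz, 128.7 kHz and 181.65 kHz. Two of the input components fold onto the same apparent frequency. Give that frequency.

fs/2 = 26.475 kHz.
148.15 kHz mod fs = 42.25 kHz.
42.25 kHz > fs/2 = 26.475 kHz, folds to fs − 42.25 kHz = 10.7 kHz.
167.95 kHz mod fs = 9.1 kHz.
9.1 kHz ≤ fs/2 = 26.475 kHz, appears at 9.1 kHz.
128.7 kHz mod fs = 22.8 kHz.
22.8 kHz ≤ fs/2 = 26.475 kHz, appears at 22.8 kHz.
181.65 kHz mod fs = 22.8 kHz.
22.8 kHz ≤ fs/2 = 26.475 kHz, appears at 22.8 kHz.
128.7 kHz and 181.65 kHz both map to 22.8 kHz.

22.8 kHz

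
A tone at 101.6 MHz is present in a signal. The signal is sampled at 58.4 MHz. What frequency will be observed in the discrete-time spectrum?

101.6 MHz mod fs = 43.2 MHz.
43.2 MHz > fs/2 = 29.2 MHz, folds to fs − 43.2 MHz = 15.2 MHz.

15.2 MHz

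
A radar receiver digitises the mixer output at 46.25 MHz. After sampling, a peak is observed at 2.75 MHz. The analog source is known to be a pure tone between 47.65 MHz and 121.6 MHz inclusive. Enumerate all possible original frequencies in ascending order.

Frequencies that alias to 2.75 MHz are k·fs ± 2.75 MHz for integer k ≥ 0.
k=0: 2.75 MHz.
k=1: 43.5 MHz, 49 MHz.
k=2: 89.75 MHz, 95.25 MHz.
k=3: 136 MHz, 141.5 MHz.
Within [47.65 MHz, 121.6 MHz]: 49 MHz, 89.75 MHz, 95.25 MHz.

49 MHz, 89.75 MHz, 95.25 MHz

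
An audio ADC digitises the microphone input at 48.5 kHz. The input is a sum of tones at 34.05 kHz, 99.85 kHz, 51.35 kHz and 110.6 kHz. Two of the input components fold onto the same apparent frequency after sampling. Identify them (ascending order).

fs/2 = 24.25 kHz.
34.05 kHz > fs/2 = 24.25 kHz, folds to fs − 34.05 kHz = 14.45 kHz.
99.85 kHz mod fs = 2.85 kHz.
2.85 kHz ≤ fs/2 = 24.25 kHz, appears at 2.85 kHz.
51.35 kHz mod fs = 2.85 kHz.
2.85 kHz ≤ fs/2 = 24.25 kHz, appears at 2.85 kHz.
110.6 kHz mod fs = 13.6 kHz.
13.6 kHz ≤ fs/2 = 24.25 kHz, appears at 13.6 kHz.
51.35 kHz and 99.85 kHz both map to 2.85 kHz.

51.35 kHz, 99.85 kHz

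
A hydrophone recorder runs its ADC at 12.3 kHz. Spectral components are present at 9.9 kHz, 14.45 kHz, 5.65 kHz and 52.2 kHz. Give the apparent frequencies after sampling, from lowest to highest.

fs/2 = 6.15 kHz.
9.9 kHz > fs/2 = 6.15 kHz, folds to fs − 9.9 kHz = 2.4 kHz.
14.45 kHz mod fs = 2.15 kHz.
2.15 kHz ≤ fs/2 = 6.15 kHz, appears at 2.15 kHz.
5.65 kHz ≤ fs/2 = 6.15 kHz, passes unchanged.
52.2 kHz mod fs = 3 kHz.
3 kHz ≤ fs/2 = 6.15 kHz, appears at 3 kHz.
Distinct values: {2.15 kHz, 2.4 kHz, 3 kHz, 5.65 kHz}.

2.15 kHz, 2.4 kHz, 3 kHz, 5.65 kHz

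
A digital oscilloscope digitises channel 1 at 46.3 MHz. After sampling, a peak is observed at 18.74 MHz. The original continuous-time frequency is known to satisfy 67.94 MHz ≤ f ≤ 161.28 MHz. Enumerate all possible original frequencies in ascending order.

Frequencies that alias to 18.74 MHz are k·fs ± 18.74 MHz for integer k ≥ 0.
k=0: 18.74 MHz.
k=1: 27.56 MHz, 65.04 MHz.
k=2: 73.86 MHz, 111.34 MHz.
k=3: 120.16 MHz, 157.64 MHz.
k=4: 166.46 MHz, 203.94 MHz.
Within [67.94 MHz, 161.28 MHz]: 73.86 MHz, 111.34 MHz, 120.16 MHz, 157.64 MHz.

73.86 MHz, 111.34 MHz, 120.16 MHz, 157.64 MHz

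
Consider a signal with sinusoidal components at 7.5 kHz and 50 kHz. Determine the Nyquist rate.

Highest-frequency component: 50 kHz.
Nyquist rate = 2 × 50 kHz = 100 kHz.

100 kHz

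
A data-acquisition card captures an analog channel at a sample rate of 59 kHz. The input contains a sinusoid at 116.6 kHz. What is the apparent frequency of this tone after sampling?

116.6 kHz mod fs = 57.6 kHz.
57.6 kHz > fs/2 = 29.5 kHz, folds to fs − 57.6 kHz = 1.4 kHz.

1.4 kHz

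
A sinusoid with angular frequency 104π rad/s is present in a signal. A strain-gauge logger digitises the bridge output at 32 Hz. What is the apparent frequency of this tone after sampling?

12 Hz

ω = 104π rad/s → f = ω/(2π) = 52 Hz.
52 Hz mod fs = 20 Hz.
20 Hz > fs/2 = 16 Hz, folds to fs − 20 Hz = 12 Hz.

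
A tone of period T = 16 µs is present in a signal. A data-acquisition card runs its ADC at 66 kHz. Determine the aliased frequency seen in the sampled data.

T = 16 µs → f = 1/T = 62.5 kHz.
62.5 kHz > fs/2 = 33 kHz, folds to fs − 62.5 kHz = 3.5 kHz.

3.5 kHz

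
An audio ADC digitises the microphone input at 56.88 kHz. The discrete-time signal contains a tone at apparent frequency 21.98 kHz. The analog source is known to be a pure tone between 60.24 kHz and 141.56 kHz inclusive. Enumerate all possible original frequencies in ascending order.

78.86 kHz, 91.78 kHz, 135.74 kHz

Frequencies that alias to 21.98 kHz are k·fs ± 21.98 kHz for integer k ≥ 0.
k=0: 21.98 kHz.
k=1: 34.9 kHz, 78.86 kHz.
k=2: 91.78 kHz, 135.74 kHz.
k=3: 148.66 kHz, 192.62 kHz.
Within [60.24 kHz, 141.56 kHz]: 78.86 kHz, 91.78 kHz, 135.74 kHz.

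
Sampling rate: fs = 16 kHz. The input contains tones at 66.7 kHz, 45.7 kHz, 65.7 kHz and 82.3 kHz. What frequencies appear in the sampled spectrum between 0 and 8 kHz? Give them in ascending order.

1.7 kHz, 2.3 kHz, 2.7 kHz

fs/2 = 8 kHz.
66.7 kHz mod fs = 2.7 kHz.
2.7 kHz ≤ fs/2 = 8 kHz, appears at 2.7 kHz.
45.7 kHz mod fs = 13.7 kHz.
13.7 kHz > fs/2 = 8 kHz, folds to fs − 13.7 kHz = 2.3 kHz.
65.7 kHz mod fs = 1.7 kHz.
1.7 kHz ≤ fs/2 = 8 kHz, appears at 1.7 kHz.
82.3 kHz mod fs = 2.3 kHz.
2.3 kHz ≤ fs/2 = 8 kHz, appears at 2.3 kHz.
Distinct values: {1.7 kHz, 2.3 kHz, 2.7 kHz}.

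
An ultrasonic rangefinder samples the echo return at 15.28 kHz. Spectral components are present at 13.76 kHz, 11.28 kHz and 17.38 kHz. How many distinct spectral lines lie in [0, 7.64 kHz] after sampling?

3

fs/2 = 7.64 kHz.
13.76 kHz > fs/2 = 7.64 kHz, folds to fs − 13.76 kHz = 1.52 kHz.
11.28 kHz > fs/2 = 7.64 kHz, folds to fs − 11.28 kHz = 4 kHz.
17.38 kHz mod fs = 2.1 kHz.
2.1 kHz ≤ fs/2 = 7.64 kHz, appears at 2.1 kHz.
Distinct values: {1.52 kHz, 2.1 kHz, 4 kHz} → 3.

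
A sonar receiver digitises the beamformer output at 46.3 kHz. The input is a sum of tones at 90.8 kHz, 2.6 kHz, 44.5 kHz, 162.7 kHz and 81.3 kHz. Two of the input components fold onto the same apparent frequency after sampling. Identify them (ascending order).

44.5 kHz, 90.8 kHz

fs/2 = 23.15 kHz.
90.8 kHz mod fs = 44.5 kHz.
44.5 kHz > fs/2 = 23.15 kHz, folds to fs − 44.5 kHz = 1.8 kHz.
2.6 kHz ≤ fs/2 = 23.15 kHz, passes unchanged.
44.5 kHz > fs/2 = 23.15 kHz, folds to fs − 44.5 kHz = 1.8 kHz.
162.7 kHz mod fs = 23.8 kHz.
23.8 kHz > fs/2 = 23.15 kHz, folds to fs − 23.8 kHz = 22.5 kHz.
81.3 kHz mod fs = 35 kHz.
35 kHz > fs/2 = 23.15 kHz, folds to fs − 35 kHz = 11.3 kHz.
44.5 kHz and 90.8 kHz both map to 1.8 kHz.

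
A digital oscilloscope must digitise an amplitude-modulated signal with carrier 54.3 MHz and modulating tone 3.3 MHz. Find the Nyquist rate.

115.2 MHz

AM sidebands sit at fc ± fm = 51 MHz and 57.6 MHz.
Highest-frequency component: 57.6 MHz.
Nyquist rate = 2 × 57.6 MHz = 115.2 MHz.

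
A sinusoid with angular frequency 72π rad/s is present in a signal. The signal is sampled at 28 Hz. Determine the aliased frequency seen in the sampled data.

8 Hz

ω = 72π rad/s → f = ω/(2π) = 36 Hz.
36 Hz mod fs = 8 Hz.
8 Hz ≤ fs/2 = 14 Hz, appears at 8 Hz.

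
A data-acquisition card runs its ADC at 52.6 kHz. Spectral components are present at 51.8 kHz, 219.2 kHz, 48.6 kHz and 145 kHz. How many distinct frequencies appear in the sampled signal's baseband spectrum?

4

fs/2 = 26.3 kHz.
51.8 kHz > fs/2 = 26.3 kHz, folds to fs − 51.8 kHz = 0.8 kHz.
219.2 kHz mod fs = 8.8 kHz.
8.8 kHz ≤ fs/2 = 26.3 kHz, appears at 8.8 kHz.
48.6 kHz > fs/2 = 26.3 kHz, folds to fs − 48.6 kHz = 4 kHz.
145 kHz mod fs = 39.8 kHz.
39.8 kHz > fs/2 = 26.3 kHz, folds to fs − 39.8 kHz = 12.8 kHz.
Distinct values: {0.8 kHz, 4 kHz, 8.8 kHz, 12.8 kHz} → 4.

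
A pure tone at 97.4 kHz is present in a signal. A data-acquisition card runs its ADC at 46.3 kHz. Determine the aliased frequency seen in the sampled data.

97.4 kHz mod fs = 4.8 kHz.
4.8 kHz ≤ fs/2 = 23.15 kHz, appears at 4.8 kHz.

4.8 kHz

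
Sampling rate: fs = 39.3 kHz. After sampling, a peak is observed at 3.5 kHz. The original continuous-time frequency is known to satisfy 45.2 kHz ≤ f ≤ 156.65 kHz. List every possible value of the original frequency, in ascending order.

Frequencies that alias to 3.5 kHz are k·fs ± 3.5 kHz for integer k ≥ 0.
k=0: 3.5 kHz.
k=1: 35.8 kHz, 42.8 kHz.
k=2: 75.1 kHz, 82.1 kHz.
k=3: 114.4 kHz, 121.4 kHz.
k=4: 153.7 kHz, 160.7 kHz.
k=5: 193 kHz, 200 kHz.
Within [45.2 kHz, 156.65 kHz]: 75.1 kHz, 82.1 kHz, 114.4 kHz, 121.4 kHz, 153.7 kHz.

75.1 kHz, 82.1 kHz, 114.4 kHz, 121.4 kHz, 153.7 kHz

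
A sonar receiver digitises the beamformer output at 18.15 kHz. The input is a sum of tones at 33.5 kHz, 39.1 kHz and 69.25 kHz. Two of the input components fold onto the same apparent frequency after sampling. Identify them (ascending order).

fs/2 = 9.075 kHz.
33.5 kHz mod fs = 15.35 kHz.
15.35 kHz > fs/2 = 9.075 kHz, folds to fs − 15.35 kHz = 2.8 kHz.
39.1 kHz mod fs = 2.8 kHz.
2.8 kHz ≤ fs/2 = 9.075 kHz, appears at 2.8 kHz.
69.25 kHz mod fs = 14.8 kHz.
14.8 kHz > fs/2 = 9.075 kHz, folds to fs − 14.8 kHz = 3.35 kHz.
33.5 kHz and 39.1 kHz both map to 2.8 kHz.

33.5 kHz, 39.1 kHz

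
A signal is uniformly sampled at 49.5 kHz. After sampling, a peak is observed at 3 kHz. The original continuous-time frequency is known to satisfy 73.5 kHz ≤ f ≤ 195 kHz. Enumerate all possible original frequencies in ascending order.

96 kHz, 102 kHz, 145.5 kHz, 151.5 kHz, 195 kHz

Frequencies that alias to 3 kHz are k·fs ± 3 kHz for integer k ≥ 0.
k=0: 3 kHz.
k=1: 46.5 kHz, 52.5 kHz.
k=2: 96 kHz, 102 kHz.
k=3: 145.5 kHz, 151.5 kHz.
k=4: 195 kHz, 201 kHz.
k=5: 244.5 kHz, 250.5 kHz.
Within [73.5 kHz, 195 kHz]: 96 kHz, 102 kHz, 145.5 kHz, 151.5 kHz, 195 kHz.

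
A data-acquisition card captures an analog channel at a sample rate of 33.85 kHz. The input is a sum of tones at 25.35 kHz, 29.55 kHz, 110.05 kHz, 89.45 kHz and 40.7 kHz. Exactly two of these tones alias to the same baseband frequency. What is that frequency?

8.5 kHz

fs/2 = 16.925 kHz.
25.35 kHz > fs/2 = 16.925 kHz, folds to fs − 25.35 kHz = 8.5 kHz.
29.55 kHz > fs/2 = 16.925 kHz, folds to fs − 29.55 kHz = 4.3 kHz.
110.05 kHz mod fs = 8.5 kHz.
8.5 kHz ≤ fs/2 = 16.925 kHz, appears at 8.5 kHz.
89.45 kHz mod fs = 21.75 kHz.
21.75 kHz > fs/2 = 16.925 kHz, folds to fs − 21.75 kHz = 12.1 kHz.
40.7 kHz mod fs = 6.85 kHz.
6.85 kHz ≤ fs/2 = 16.925 kHz, appears at 6.85 kHz.
25.35 kHz and 110.05 kHz both map to 8.5 kHz.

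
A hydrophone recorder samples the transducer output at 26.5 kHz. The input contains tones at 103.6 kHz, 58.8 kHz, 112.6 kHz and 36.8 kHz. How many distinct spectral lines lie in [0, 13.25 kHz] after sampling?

fs/2 = 13.25 kHz.
103.6 kHz mod fs = 24.1 kHz.
24.1 kHz > fs/2 = 13.25 kHz, folds to fs − 24.1 kHz = 2.4 kHz.
58.8 kHz mod fs = 5.8 kHz.
5.8 kHz ≤ fs/2 = 13.25 kHz, appears at 5.8 kHz.
112.6 kHz mod fs = 6.6 kHz.
6.6 kHz ≤ fs/2 = 13.25 kHz, appears at 6.6 kHz.
36.8 kHz mod fs = 10.3 kHz.
10.3 kHz ≤ fs/2 = 13.25 kHz, appears at 10.3 kHz.
Distinct values: {2.4 kHz, 5.8 kHz, 6.6 kHz, 10.3 kHz} → 4.

4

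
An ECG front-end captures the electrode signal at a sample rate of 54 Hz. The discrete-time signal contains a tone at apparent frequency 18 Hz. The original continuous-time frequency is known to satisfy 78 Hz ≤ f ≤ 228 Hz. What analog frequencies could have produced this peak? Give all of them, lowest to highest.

90 Hz, 126 Hz, 144 Hz, 180 Hz, 198 Hz

Frequencies that alias to 18 Hz are k·fs ± 18 Hz for integer k ≥ 0.
k=0: 18 Hz.
k=1: 36 Hz, 72 Hz.
k=2: 90 Hz, 126 Hz.
k=3: 144 Hz, 180 Hz.
k=4: 198 Hz, 234 Hz.
k=5: 252 Hz, 288 Hz.
Within [78 Hz, 228 Hz]: 90 Hz, 126 Hz, 144 Hz, 180 Hz, 198 Hz.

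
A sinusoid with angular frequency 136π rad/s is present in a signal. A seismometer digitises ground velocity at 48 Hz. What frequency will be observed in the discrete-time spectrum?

ω = 136π rad/s → f = ω/(2π) = 68 Hz.
68 Hz mod fs = 20 Hz.
20 Hz ≤ fs/2 = 24 Hz, appears at 20 Hz.

20 Hz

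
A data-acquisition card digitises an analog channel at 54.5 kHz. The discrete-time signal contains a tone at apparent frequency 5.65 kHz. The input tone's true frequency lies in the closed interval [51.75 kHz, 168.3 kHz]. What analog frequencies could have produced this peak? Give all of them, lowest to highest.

60.15 kHz, 103.35 kHz, 114.65 kHz, 157.85 kHz

Frequencies that alias to 5.65 kHz are k·fs ± 5.65 kHz for integer k ≥ 0.
k=0: 5.65 kHz.
k=1: 48.85 kHz, 60.15 kHz.
k=2: 103.35 kHz, 114.65 kHz.
k=3: 157.85 kHz, 169.15 kHz.
k=4: 212.35 kHz, 223.65 kHz.
Within [51.75 kHz, 168.3 kHz]: 60.15 kHz, 103.35 kHz, 114.65 kHz, 157.85 kHz.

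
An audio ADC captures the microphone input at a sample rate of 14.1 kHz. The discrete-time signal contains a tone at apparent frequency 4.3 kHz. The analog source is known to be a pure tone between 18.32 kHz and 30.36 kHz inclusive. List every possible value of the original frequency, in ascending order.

Frequencies that alias to 4.3 kHz are k·fs ± 4.3 kHz for integer k ≥ 0.
k=0: 4.3 kHz.
k=1: 9.8 kHz, 18.4 kHz.
k=2: 23.9 kHz, 32.5 kHz.
k=3: 38 kHz, 46.6 kHz.
Within [18.32 kHz, 30.36 kHz]: 18.4 kHz, 23.9 kHz.

18.4 kHz, 23.9 kHz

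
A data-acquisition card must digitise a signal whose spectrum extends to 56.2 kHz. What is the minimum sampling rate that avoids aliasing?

Nyquist rate = 2 × 56.2 kHz = 112.4 kHz.

112.4 kHz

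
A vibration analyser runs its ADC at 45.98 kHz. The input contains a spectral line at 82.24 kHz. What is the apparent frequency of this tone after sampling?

9.72 kHz

82.24 kHz mod fs = 36.26 kHz.
36.26 kHz > fs/2 = 22.99 kHz, folds to fs − 36.26 kHz = 9.72 kHz.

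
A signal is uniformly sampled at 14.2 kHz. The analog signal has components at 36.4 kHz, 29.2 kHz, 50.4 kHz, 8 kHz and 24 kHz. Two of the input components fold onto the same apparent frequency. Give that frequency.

fs/2 = 7.1 kHz.
36.4 kHz mod fs = 8 kHz.
8 kHz > fs/2 = 7.1 kHz, folds to fs − 8 kHz = 6.2 kHz.
29.2 kHz mod fs = 0.8 kHz.
0.8 kHz ≤ fs/2 = 7.1 kHz, appears at 0.8 kHz.
50.4 kHz mod fs = 7.8 kHz.
7.8 kHz > fs/2 = 7.1 kHz, folds to fs − 7.8 kHz = 6.4 kHz.
8 kHz > fs/2 = 7.1 kHz, folds to fs − 8 kHz = 6.2 kHz.
24 kHz mod fs = 9.8 kHz.
9.8 kHz > fs/2 = 7.1 kHz, folds to fs − 9.8 kHz = 4.4 kHz.
8 kHz and 36.4 kHz both map to 6.2 kHz.

6.2 kHz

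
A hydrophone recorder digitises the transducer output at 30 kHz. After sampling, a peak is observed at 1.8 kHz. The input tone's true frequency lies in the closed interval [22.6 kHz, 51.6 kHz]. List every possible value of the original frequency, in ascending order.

28.2 kHz, 31.8 kHz

Frequencies that alias to 1.8 kHz are k·fs ± 1.8 kHz for integer k ≥ 0.
k=0: 1.8 kHz.
k=1: 28.2 kHz, 31.8 kHz.
k=2: 58.2 kHz, 61.8 kHz.
Within [22.6 kHz, 51.6 kHz]: 28.2 kHz, 31.8 kHz.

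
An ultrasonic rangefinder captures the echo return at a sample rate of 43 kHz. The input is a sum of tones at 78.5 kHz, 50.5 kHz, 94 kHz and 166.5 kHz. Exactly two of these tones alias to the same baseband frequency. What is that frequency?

fs/2 = 21.5 kHz.
78.5 kHz mod fs = 35.5 kHz.
35.5 kHz > fs/2 = 21.5 kHz, folds to fs − 35.5 kHz = 7.5 kHz.
50.5 kHz mod fs = 7.5 kHz.
7.5 kHz ≤ fs/2 = 21.5 kHz, appears at 7.5 kHz.
94 kHz mod fs = 8 kHz.
8 kHz ≤ fs/2 = 21.5 kHz, appears at 8 kHz.
166.5 kHz mod fs = 37.5 kHz.
37.5 kHz > fs/2 = 21.5 kHz, folds to fs − 37.5 kHz = 5.5 kHz.
50.5 kHz and 78.5 kHz both map to 7.5 kHz.

7.5 kHz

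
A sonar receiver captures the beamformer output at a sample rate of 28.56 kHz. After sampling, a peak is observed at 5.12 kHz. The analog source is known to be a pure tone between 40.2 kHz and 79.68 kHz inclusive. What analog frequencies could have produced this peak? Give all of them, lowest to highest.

Frequencies that alias to 5.12 kHz are k·fs ± 5.12 kHz for integer k ≥ 0.
k=0: 5.12 kHz.
k=1: 23.44 kHz, 33.68 kHz.
k=2: 52 kHz, 62.24 kHz.
k=3: 80.56 kHz, 90.8 kHz.
Within [40.2 kHz, 79.68 kHz]: 52 kHz, 62.24 kHz.

52 kHz, 62.24 kHz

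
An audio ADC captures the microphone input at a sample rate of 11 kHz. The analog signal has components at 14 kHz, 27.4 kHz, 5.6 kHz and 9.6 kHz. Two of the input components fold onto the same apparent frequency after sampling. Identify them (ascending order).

5.6 kHz, 27.4 kHz

fs/2 = 5.5 kHz.
14 kHz mod fs = 3 kHz.
3 kHz ≤ fs/2 = 5.5 kHz, appears at 3 kHz.
27.4 kHz mod fs = 5.4 kHz.
5.4 kHz ≤ fs/2 = 5.5 kHz, appears at 5.4 kHz.
5.6 kHz > fs/2 = 5.5 kHz, folds to fs − 5.6 kHz = 5.4 kHz.
9.6 kHz > fs/2 = 5.5 kHz, folds to fs − 9.6 kHz = 1.4 kHz.
5.6 kHz and 27.4 kHz both map to 5.4 kHz.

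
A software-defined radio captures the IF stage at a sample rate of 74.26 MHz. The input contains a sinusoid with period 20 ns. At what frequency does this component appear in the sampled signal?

T = 20 ns → f = 1/T = 50 MHz.
50 MHz > fs/2 = 37.13 MHz, folds to fs − 50 MHz = 24.26 MHz.

24.26 MHz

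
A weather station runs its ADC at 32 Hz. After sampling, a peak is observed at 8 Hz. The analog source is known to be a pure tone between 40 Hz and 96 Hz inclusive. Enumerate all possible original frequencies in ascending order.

Frequencies that alias to 8 Hz are k·fs ± 8 Hz for integer k ≥ 0.
k=0: 8 Hz.
k=1: 24 Hz, 40 Hz.
k=2: 56 Hz, 72 Hz.
k=3: 88 Hz, 104 Hz.
k=4: 120 Hz, 136 Hz.
Within [40 Hz, 96 Hz]: 40 Hz, 56 Hz, 72 Hz, 88 Hz.

40 Hz, 56 Hz, 72 Hz, 88 Hz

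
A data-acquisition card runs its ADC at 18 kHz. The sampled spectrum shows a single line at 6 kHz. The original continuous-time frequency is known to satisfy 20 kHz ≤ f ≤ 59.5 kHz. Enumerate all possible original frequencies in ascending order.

Frequencies that alias to 6 kHz are k·fs ± 6 kHz for integer k ≥ 0.
k=0: 6 kHz.
k=1: 12 kHz, 24 kHz.
k=2: 30 kHz, 42 kHz.
k=3: 48 kHz, 60 kHz.
k=4: 66 kHz, 78 kHz.
Within [20 kHz, 59.5 kHz]: 24 kHz, 30 kHz, 42 kHz, 48 kHz.

24 kHz, 30 kHz, 42 kHz, 48 kHz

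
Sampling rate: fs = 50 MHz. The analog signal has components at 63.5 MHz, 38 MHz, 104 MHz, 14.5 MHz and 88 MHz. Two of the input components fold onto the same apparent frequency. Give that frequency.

fs/2 = 25 MHz.
63.5 MHz mod fs = 13.5 MHz.
13.5 MHz ≤ fs/2 = 25 MHz, appears at 13.5 MHz.
38 MHz > fs/2 = 25 MHz, folds to fs − 38 MHz = 12 MHz.
104 MHz mod fs = 4 MHz.
4 MHz ≤ fs/2 = 25 MHz, appears at 4 MHz.
14.5 MHz ≤ fs/2 = 25 MHz, passes unchanged.
88 MHz mod fs = 38 MHz.
38 MHz > fs/2 = 25 MHz, folds to fs − 38 MHz = 12 MHz.
38 MHz and 88 MHz both map to 12 MHz.

12 MHz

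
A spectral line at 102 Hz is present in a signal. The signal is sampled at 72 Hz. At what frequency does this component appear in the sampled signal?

30 Hz

102 Hz mod fs = 30 Hz.
30 Hz ≤ fs/2 = 36 Hz, appears at 30 Hz.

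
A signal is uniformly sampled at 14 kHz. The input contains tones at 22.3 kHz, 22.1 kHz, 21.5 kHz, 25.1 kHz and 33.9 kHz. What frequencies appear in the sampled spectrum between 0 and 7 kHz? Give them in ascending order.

fs/2 = 7 kHz.
22.3 kHz mod fs = 8.3 kHz.
8.3 kHz > fs/2 = 7 kHz, folds to fs − 8.3 kHz = 5.7 kHz.
22.1 kHz mod fs = 8.1 kHz.
8.1 kHz > fs/2 = 7 kHz, folds to fs − 8.1 kHz = 5.9 kHz.
21.5 kHz mod fs = 7.5 kHz.
7.5 kHz > fs/2 = 7 kHz, folds to fs − 7.5 kHz = 6.5 kHz.
25.1 kHz mod fs = 11.1 kHz.
11.1 kHz > fs/2 = 7 kHz, folds to fs − 11.1 kHz = 2.9 kHz.
33.9 kHz mod fs = 5.9 kHz.
5.9 kHz ≤ fs/2 = 7 kHz, appears at 5.9 kHz.
Distinct values: {2.9 kHz, 5.7 kHz, 5.9 kHz, 6.5 kHz}.

2.9 kHz, 5.7 kHz, 5.9 kHz, 6.5 kHz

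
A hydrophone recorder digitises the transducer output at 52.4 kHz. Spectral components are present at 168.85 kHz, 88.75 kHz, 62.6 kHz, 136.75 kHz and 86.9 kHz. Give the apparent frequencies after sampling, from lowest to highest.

10.2 kHz, 11.65 kHz, 16.05 kHz, 17.9 kHz, 20.45 kHz

fs/2 = 26.2 kHz.
168.85 kHz mod fs = 11.65 kHz.
11.65 kHz ≤ fs/2 = 26.2 kHz, appears at 11.65 kHz.
88.75 kHz mod fs = 36.35 kHz.
36.35 kHz > fs/2 = 26.2 kHz, folds to fs − 36.35 kHz = 16.05 kHz.
62.6 kHz mod fs = 10.2 kHz.
10.2 kHz ≤ fs/2 = 26.2 kHz, appears at 10.2 kHz.
136.75 kHz mod fs = 31.95 kHz.
31.95 kHz > fs/2 = 26.2 kHz, folds to fs − 31.95 kHz = 20.45 kHz.
86.9 kHz mod fs = 34.5 kHz.
34.5 kHz > fs/2 = 26.2 kHz, folds to fs − 34.5 kHz = 17.9 kHz.
Distinct values: {10.2 kHz, 11.65 kHz, 16.05 kHz, 17.9 kHz, 20.45 kHz}.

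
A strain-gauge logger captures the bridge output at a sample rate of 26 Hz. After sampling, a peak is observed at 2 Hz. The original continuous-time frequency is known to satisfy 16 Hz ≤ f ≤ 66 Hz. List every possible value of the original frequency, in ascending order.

Frequencies that alias to 2 Hz are k·fs ± 2 Hz for integer k ≥ 0.
k=0: 2 Hz.
k=1: 24 Hz, 28 Hz.
k=2: 50 Hz, 54 Hz.
k=3: 76 Hz, 80 Hz.
Within [16 Hz, 66 Hz]: 24 Hz, 28 Hz, 50 Hz, 54 Hz.

24 Hz, 28 Hz, 50 Hz, 54 Hz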